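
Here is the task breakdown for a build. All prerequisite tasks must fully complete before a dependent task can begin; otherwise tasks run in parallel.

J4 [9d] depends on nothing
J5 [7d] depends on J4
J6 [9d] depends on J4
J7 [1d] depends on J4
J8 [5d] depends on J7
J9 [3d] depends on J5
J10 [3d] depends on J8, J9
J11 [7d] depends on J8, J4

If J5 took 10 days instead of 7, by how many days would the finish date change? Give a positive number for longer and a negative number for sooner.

The binding path is J4→J5→J9→J10 = 9+7+3+3 = 22; finish at 22 days.
J5 is on the critical path; changing it to 10 makes that path 25 days.
That remains the longest chain; total 25 days.
Change in finish: 25 − 22 = +3 days.

3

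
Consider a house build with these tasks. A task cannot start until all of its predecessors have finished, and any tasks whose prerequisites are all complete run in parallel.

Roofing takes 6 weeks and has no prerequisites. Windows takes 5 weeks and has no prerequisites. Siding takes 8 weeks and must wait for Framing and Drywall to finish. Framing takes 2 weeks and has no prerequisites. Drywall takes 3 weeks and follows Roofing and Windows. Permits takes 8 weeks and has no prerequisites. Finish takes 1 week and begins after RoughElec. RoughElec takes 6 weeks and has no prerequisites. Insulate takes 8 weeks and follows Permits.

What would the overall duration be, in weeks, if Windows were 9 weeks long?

20

As given, the longest chain is Roofing→Drywall→Siding = 6+3+8 = 17, so the finish is 17 weeks.
Windows has 1 week of float (longest path through it is 16).
New critical path: Windows→Drywall→Siding = 9+3+8 = 20 ⇒ 20 weeks.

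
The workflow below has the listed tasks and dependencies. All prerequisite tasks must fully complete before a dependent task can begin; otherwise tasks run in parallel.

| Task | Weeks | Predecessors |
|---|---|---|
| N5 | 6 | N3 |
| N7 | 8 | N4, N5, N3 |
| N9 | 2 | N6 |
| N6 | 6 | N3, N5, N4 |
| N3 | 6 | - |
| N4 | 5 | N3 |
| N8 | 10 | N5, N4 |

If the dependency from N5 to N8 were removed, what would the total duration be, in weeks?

21

Original critical path: N3→N5→N8 = 6+6+10 = 22 ⇒ 22 weeks.
Without N5→N8, N8's earliest start moves from 12 to 11.
The longest chain is now N3→N4→N8 = 6+5+10 = 21, so the schedule takes 21 weeks.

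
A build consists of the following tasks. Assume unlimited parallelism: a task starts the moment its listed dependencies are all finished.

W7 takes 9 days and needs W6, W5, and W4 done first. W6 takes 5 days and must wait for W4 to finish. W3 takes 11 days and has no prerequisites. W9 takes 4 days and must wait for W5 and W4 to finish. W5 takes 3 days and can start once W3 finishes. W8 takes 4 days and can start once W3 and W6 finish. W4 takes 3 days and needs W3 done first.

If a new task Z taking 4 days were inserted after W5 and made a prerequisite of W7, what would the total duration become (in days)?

28

Originally the job takes 28 days.
With Z inserted, W7 now waits for max(W6, W5, W4, Z).
New critical path: W3→W4→W6→W7 = 11+3+5+9 = 28 ⇒ 28 days.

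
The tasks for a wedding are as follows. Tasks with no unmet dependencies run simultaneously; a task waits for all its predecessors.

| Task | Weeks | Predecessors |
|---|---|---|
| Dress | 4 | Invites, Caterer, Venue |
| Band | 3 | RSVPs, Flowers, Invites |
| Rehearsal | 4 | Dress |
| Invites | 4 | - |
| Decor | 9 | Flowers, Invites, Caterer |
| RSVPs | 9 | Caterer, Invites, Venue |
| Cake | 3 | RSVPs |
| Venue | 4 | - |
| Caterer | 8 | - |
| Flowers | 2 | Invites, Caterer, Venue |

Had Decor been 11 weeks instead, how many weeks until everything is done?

21

The binding path is Caterer→RSVPs→Cake = 8+9+3 = 20; finish at 20 weeks.
The longest path through Decor is only 19 weeks, so Decor has float 1.
New critical path: Caterer→Flowers→Decor = 8+2+11 = 21 ⇒ 21 weeks.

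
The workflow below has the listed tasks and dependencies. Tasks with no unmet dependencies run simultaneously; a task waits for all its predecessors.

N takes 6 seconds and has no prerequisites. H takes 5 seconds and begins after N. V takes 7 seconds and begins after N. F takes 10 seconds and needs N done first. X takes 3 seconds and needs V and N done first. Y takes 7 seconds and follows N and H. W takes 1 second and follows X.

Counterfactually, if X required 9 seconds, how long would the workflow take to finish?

As given, the longest chain is N→H→Y = 6+5+7 = 18, so the finish is 18 seconds.
The longest path through X is only 17 seconds, so X has float 1.
The binding chain switches to N→V→X→W = 6+7+9+1 = 23; finish 23 seconds.

23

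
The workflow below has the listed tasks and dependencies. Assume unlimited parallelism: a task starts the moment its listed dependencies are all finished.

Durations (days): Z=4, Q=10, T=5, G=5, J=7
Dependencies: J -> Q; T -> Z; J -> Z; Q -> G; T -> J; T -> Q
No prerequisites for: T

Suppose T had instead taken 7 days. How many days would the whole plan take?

Actual critical path: T→J→Q→G = 5+7+10+5 = 27 ⇒ 27 days.
T lies on that path, so at 7 days the path becomes 29 days.
The critical path is still T→J→Q→G; finish is now 29 days.

29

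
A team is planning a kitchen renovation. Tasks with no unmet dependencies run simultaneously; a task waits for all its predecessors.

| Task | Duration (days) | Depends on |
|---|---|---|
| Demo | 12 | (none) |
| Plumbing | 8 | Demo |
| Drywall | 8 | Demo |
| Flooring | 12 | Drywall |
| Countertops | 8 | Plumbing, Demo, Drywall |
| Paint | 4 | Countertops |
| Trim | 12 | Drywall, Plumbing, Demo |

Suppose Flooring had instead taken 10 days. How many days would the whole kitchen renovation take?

Actual critical path: Demo→Drywall→Flooring = 12+8+12 = 32 ⇒ 32 days.
Flooring lies on that path, so at 10 days the path becomes 30 days.
Now Demo→Plumbing→Countertops→Paint = 12+8+8+4 = 32 is longest, so the finish becomes 32 days.

32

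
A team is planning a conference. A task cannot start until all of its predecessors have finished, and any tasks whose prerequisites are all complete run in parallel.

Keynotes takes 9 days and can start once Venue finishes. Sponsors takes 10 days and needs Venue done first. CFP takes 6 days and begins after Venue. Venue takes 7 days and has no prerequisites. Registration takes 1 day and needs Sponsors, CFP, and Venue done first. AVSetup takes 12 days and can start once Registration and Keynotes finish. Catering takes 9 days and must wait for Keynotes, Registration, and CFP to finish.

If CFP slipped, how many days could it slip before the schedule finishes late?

Venue→Sponsors→Registration→AVSetup = 7+10+1+12 = 30 sets the makespan at 30 days.
CFP finishes as early as 13 and must finish by 17.
So CFP can slip 17 − 13 = 4 days.

4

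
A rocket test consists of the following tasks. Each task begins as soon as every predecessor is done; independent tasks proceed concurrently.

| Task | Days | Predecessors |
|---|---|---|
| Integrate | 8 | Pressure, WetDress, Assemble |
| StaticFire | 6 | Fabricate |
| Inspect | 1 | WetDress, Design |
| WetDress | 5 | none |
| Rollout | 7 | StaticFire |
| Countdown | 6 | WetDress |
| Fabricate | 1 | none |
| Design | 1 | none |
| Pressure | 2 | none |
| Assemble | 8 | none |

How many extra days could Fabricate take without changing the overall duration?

Assemble→Integrate = 8+8 = 16 sets the makespan at 16 days.
Fabricate finishes as early as 1 and must finish by 3.
Slack of Fabricate = 2 − 0 = 2 days.

2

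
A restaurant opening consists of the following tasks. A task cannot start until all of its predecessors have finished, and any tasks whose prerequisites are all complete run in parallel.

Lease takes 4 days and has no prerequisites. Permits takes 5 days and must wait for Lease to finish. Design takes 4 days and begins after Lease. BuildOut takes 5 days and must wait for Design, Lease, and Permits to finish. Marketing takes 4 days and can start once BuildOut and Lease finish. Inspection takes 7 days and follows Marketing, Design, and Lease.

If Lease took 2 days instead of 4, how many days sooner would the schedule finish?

As given, the longest chain is Lease→Permits→BuildOut→Marketing→Inspection = 4+5+5+4+7 = 25, so the finish is 25 days.
Lease is on the critical path; changing it to 2 makes that path 23 days.
The critical path is still Lease→Permits→BuildOut→Marketing→Inspection; finish is now 23 days.
Change in finish: 23 − 25 = -2 days.

2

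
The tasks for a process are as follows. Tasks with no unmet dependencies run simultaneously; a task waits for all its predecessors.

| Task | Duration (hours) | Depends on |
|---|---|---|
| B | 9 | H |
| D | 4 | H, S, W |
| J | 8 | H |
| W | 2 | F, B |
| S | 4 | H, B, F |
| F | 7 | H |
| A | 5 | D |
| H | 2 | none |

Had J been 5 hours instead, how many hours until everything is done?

The binding path is H→B→S→D→A = 2+9+4+4+5 = 24; finish at 24 hours.
The longest path through J is only 10 hours, so J has float 14.
That remains the longest chain; total 24 hours.

24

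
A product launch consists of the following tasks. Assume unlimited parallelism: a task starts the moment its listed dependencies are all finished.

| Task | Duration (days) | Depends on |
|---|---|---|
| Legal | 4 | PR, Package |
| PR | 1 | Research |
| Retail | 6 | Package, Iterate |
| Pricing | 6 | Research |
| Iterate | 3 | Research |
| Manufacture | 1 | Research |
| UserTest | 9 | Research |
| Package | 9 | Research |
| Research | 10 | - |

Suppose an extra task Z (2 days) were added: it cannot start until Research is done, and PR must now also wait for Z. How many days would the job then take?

25

Originally the job takes 25 days.
With Z inserted, PR now waits for max(Research, Z).
New critical path: Research→Package→Retail = 10+9+6 = 25 ⇒ 25 days.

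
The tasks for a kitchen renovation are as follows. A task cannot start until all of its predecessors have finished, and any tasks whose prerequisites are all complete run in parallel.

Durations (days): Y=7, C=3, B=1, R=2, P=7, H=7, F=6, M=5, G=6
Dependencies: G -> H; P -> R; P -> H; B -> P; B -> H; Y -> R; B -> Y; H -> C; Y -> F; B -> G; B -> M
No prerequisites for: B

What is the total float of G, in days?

B→P→H→C = 1+7+7+3 = 18 sets the makespan at 18 days.
G finishes as early as 7 and must finish by 8.
So G can slip 8 − 7 = 1 day.

1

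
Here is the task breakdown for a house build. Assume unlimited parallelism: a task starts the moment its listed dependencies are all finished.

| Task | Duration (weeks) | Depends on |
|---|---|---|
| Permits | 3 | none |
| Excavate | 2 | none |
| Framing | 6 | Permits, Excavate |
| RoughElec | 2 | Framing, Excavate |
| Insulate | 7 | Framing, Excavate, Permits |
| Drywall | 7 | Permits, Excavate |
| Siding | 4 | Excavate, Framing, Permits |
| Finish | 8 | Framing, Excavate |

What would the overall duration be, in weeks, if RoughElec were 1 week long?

17

As given, the longest chain is Permits→Framing→Finish = 3+6+8 = 17, so the finish is 17 weeks.
RoughElec has 6 weeks of float (longest path through it is 11).
That remains the longest chain; total 17 weeks.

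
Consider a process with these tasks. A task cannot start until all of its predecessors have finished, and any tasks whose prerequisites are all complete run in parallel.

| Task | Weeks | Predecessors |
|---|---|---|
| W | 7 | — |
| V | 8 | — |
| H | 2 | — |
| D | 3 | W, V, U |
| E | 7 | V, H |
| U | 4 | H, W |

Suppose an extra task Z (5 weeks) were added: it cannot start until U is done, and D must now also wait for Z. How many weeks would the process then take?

Originally the process takes 15 weeks.
With Z inserted, D now waits for max(W, V, U, Z).
New critical path: W→U→Z→D = 7+4+5+3 = 19 ⇒ 19 weeks.

19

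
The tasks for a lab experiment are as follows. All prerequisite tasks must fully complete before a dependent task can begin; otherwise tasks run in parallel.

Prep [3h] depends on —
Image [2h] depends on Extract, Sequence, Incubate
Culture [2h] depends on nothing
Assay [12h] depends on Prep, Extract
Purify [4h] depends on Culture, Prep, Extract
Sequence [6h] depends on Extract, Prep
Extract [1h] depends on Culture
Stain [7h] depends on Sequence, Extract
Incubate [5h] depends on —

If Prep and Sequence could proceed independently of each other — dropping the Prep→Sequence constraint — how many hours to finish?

Original critical path: Prep→Sequence→Stain = 3+6+7 = 16 ⇒ 16 hours.
Dropping Prep→Sequence doesn't change Sequence's earliest start (3); another predecessor still binds.
After: Culture→Extract→Sequence→Stain = 2+1+6+7 = 16 → 16 hours.

16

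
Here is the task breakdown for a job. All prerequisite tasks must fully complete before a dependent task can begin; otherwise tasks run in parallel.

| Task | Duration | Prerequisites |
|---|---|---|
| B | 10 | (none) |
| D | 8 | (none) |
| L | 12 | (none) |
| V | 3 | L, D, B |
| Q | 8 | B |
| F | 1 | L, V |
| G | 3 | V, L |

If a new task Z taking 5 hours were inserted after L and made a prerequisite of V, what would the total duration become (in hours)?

Originally the schedule takes 18 hours.
With Z inserted, V now waits for max(L, D, B, Z).
New critical path: L→Z→V→G = 12+5+3+3 = 23 ⇒ 23 hours.

23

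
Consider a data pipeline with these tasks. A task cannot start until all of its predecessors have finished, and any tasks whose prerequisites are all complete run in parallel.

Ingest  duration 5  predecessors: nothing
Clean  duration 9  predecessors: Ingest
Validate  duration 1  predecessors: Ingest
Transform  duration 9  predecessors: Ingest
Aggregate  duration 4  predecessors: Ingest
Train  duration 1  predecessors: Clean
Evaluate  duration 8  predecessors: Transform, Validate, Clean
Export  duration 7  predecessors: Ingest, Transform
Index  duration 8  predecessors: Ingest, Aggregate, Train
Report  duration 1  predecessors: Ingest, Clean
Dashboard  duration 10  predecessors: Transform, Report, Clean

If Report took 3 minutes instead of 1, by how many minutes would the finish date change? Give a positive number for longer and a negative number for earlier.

Critical path before the change: Ingest→Clean→Report→Dashboard = 5+9+1+10 = 25 giving 25 minutes.
Since Report is critical, the +2 change carries straight to that chain (now 27 minutes).
That remains the longest chain; total 27 minutes.
Change in finish: 27 − 25 = +2 minutes.

2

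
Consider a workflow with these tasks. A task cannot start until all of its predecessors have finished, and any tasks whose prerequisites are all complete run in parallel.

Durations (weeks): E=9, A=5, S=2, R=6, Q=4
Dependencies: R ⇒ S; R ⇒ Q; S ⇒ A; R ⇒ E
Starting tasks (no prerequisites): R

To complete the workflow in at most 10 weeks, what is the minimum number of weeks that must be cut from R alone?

Current finish: 15 weeks; target: 10.
R is on every critical path, so each week cut from R cuts the finish by one (this holds down to a finish of 10).
Need 15 − 10 = 5 weeks off R → R becomes 1 week, finish becomes 10.

5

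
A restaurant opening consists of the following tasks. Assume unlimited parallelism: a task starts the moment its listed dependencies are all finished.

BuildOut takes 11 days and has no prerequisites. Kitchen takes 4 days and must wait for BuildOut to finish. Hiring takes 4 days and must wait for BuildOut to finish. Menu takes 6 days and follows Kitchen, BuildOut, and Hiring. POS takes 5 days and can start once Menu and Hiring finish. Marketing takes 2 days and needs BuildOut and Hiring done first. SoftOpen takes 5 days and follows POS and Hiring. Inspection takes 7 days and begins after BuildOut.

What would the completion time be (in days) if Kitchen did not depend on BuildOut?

31

Original critical path: BuildOut→Kitchen→Menu→POS→SoftOpen = 11+4+6+5+5 = 31 ⇒ 31 days.
Without BuildOut→Kitchen, Kitchen's earliest start moves from 11 to 0.
New critical path: BuildOut→Hiring→Menu→POS→SoftOpen = 11+4+6+5+5 = 31 ⇒ 31 days.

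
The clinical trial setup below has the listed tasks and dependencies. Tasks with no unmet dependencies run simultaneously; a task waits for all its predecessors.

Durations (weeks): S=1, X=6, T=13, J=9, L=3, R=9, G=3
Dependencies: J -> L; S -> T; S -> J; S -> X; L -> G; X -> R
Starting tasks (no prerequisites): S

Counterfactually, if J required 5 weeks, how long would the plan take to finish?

As given, the longest chain is S→J→L→G = 1+9+3+3 = 16, so the finish is 16 weeks.
J lies on that path, so at 5 weeks the path becomes 12 weeks.
Now S→X→R = 1+6+9 = 16 is longest, so the finish becomes 16 weeks.

16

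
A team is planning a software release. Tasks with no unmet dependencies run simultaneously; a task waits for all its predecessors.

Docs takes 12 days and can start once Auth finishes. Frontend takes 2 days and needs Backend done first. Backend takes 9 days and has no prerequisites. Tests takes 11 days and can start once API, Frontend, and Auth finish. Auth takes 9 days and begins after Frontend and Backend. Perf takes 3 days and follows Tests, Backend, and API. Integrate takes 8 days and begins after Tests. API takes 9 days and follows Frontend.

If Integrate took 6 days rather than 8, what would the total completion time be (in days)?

37

Baseline: Backend→Frontend→API→Tests→Integrate = 9+2+9+11+8 = 39 → 39 days.
Integrate is on the critical path; changing it to 6 makes that path 37 days.
That remains the longest chain; total 37 days.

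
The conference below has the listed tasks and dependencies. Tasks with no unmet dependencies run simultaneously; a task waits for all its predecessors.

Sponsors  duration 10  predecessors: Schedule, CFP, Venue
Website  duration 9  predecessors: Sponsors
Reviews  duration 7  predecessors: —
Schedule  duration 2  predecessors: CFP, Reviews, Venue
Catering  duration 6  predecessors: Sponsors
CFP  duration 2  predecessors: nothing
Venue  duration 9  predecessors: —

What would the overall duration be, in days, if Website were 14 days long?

35

Critical path before the change: Venue→Schedule→Sponsors→Website = 9+2+10+9 = 30 giving 30 days.
Since Website is critical, the +5 change carries straight to that chain (now 35 days).
The critical path is still Venue→Schedule→Sponsors→Website; finish is now 35 days.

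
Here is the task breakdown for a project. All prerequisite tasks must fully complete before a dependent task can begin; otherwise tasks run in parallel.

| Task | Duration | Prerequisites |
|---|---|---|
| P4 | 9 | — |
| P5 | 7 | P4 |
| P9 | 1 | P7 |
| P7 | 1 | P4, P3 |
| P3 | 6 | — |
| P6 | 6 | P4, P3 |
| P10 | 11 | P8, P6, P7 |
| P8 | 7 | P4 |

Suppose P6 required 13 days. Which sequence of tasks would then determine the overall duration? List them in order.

P4, P6, P10

As given, the longest chain is P4→P8→P10 = 9+7+11 = 27, so the finish is 27 days.
The longest path through P6 is only 26 days, so P6 has float 1.
The binding chain switches to P4→P6→P10 = 9+13+11 = 33; finish 33 days.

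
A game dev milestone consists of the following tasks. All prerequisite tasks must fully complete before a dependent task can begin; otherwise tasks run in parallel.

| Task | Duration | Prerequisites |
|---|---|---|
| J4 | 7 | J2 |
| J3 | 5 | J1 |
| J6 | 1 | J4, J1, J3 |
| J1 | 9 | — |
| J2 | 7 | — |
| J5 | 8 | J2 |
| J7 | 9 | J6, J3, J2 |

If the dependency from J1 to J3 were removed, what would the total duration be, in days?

Original critical path: J1→J3→J6→J7 = 9+5+1+9 = 24 ⇒ 24 days.
Without J1→J3, J3's earliest start moves from 9 to 0.
New critical path: J2→J4→J6→J7 = 7+7+1+9 = 24 ⇒ 24 days.

24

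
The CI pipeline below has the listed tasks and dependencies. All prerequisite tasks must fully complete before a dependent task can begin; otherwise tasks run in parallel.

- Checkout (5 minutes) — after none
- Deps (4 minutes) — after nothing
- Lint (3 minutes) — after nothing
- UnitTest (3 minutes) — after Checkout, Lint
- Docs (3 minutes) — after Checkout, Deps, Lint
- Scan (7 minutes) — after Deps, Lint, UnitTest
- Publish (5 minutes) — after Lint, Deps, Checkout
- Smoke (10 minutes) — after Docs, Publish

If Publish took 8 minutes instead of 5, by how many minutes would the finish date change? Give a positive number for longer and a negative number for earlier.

As given, the longest chain is Checkout→Publish→Smoke = 5+5+10 = 20, so the finish is 20 minutes.
Since Publish is critical, the +3 change carries straight to that chain (now 23 minutes).
No other chain overtakes it, so the finish is 23 minutes.
Change in finish: 23 − 20 = +3 minutes.

3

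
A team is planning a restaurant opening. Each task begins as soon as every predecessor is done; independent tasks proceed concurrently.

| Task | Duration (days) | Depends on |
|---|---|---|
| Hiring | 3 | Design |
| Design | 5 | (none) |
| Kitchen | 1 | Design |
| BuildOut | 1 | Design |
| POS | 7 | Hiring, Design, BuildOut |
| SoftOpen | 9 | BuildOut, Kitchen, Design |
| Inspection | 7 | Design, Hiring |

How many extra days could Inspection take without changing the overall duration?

0

The longest chain is Design→BuildOut→SoftOpen = 5+1+9 = 15; overall finish 15 days.
Inspection finishes as early as 15 and must finish by 15.
Slack of Inspection = 8 − 8 = 0 days.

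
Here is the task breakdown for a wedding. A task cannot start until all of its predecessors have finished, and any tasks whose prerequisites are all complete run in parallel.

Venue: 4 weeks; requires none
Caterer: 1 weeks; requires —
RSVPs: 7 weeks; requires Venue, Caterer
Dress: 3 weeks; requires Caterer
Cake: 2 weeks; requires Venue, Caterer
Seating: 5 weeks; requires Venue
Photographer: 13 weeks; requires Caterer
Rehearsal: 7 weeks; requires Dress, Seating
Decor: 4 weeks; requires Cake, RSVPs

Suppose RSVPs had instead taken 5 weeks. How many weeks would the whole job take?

As given, the longest chain is Venue→Seating→Rehearsal = 4+5+7 = 16, so the finish is 16 weeks.
The longest path through RSVPs is only 15 weeks, so RSVPs has float 1.
That remains the longest chain; total 16 weeks.

16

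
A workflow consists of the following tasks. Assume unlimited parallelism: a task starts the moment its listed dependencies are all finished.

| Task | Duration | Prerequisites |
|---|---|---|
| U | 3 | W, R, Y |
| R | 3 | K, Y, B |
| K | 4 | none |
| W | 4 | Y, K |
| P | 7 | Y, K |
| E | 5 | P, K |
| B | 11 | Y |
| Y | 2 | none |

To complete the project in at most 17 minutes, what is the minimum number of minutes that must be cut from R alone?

2

Current finish: 19 minutes; target: 17.
R is on every critical path, so each minute cut from R cuts the finish by one (this holds down to a finish of 17).
Need 19 − 17 = 2 minutes off R → R becomes 1 minute, finish becomes 17.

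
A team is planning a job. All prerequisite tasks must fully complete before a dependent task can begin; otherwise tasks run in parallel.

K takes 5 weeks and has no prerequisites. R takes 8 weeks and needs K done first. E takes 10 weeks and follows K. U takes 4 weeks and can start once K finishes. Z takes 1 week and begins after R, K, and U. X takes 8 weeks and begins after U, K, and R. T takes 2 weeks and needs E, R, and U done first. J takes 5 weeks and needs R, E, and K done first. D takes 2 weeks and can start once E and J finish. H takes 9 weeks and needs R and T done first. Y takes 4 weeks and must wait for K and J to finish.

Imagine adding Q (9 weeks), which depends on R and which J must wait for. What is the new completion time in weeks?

Originally the project takes 26 weeks.
With Q inserted, J now waits for max(R, E, K, Q).
New critical path: K→R→Q→J→Y = 5+8+9+5+4 = 31 ⇒ 31 weeks.

31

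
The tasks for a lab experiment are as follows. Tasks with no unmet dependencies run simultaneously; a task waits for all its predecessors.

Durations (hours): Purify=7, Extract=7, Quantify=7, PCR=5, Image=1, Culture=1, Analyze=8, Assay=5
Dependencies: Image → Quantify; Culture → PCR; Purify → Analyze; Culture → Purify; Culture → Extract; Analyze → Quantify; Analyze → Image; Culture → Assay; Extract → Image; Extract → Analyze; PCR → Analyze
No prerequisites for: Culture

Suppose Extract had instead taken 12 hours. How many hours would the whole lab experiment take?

Baseline: Culture→Extract→Analyze→Image→Quantify = 1+7+8+1+7 = 24 → 24 hours.
Extract lies on that path, so at 12 hours the path becomes 29 hours.
That remains the longest chain; total 29 hours.

29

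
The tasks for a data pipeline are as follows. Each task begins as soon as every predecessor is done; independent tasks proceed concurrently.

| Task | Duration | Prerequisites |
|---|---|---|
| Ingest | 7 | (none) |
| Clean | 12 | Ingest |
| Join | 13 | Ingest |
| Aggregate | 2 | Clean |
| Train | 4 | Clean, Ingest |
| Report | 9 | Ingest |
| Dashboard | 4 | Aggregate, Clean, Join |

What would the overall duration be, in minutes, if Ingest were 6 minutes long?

The binding path is Ingest→Clean→Aggregate→Dashboard = 7+12+2+4 = 25; finish at 25 minutes.
Since Ingest is critical, the -1 change carries straight to that chain (now 24 minutes).
No other chain overtakes it, so the finish is 24 minutes.

24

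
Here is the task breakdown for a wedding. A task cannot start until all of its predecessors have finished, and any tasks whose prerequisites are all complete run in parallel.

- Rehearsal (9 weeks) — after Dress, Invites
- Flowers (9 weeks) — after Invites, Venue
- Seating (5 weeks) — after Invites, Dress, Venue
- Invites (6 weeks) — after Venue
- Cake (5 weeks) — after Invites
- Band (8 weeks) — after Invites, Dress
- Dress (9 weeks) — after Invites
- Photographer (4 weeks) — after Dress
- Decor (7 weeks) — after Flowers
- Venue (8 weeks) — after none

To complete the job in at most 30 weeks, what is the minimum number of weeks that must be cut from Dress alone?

Current finish: 32 weeks; target: 30.
Dress is on every critical path, so each week cut from Dress cuts the finish by one (this holds down to a finish of 30).
Need 32 − 30 = 2 weeks off Dress → Dress becomes 7 weeks, finish becomes 30.

2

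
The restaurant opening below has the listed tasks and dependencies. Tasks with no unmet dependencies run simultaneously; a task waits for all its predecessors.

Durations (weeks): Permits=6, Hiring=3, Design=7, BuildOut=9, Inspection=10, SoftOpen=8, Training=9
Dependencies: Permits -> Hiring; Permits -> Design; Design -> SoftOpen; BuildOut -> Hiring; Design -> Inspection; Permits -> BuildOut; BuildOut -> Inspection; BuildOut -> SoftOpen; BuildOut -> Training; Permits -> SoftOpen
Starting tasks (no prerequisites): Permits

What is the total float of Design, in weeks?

2

The longest chain is Permits→BuildOut→Inspection = 6+9+10 = 25; overall finish 25 weeks.
Longest path through Design: 23 weeks (earliest finish 13, latest finish 15).
Float = 25 − 23 = 2.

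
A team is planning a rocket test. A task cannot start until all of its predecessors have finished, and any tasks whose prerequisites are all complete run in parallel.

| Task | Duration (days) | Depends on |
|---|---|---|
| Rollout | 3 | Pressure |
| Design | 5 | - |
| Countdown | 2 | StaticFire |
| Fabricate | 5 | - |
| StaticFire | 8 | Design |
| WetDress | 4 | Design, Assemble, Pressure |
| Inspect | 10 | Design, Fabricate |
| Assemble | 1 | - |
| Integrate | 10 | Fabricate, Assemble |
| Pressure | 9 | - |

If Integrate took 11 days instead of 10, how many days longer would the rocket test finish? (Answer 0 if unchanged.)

1

As given, the longest chain is Fabricate→Integrate = 5+10 = 15, so the finish is 15 days.
Integrate is on the critical path; changing it to 11 makes that path 16 days.
The critical path is still Fabricate→Integrate; finish is now 16 days.
Change in finish: 16 − 15 = +1 days.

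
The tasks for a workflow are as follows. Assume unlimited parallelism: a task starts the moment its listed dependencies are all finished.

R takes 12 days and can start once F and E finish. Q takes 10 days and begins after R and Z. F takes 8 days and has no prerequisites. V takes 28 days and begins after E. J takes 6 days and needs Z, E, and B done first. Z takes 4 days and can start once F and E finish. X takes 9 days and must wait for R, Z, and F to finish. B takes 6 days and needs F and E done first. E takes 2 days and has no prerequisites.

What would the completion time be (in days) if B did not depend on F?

30

Original critical path: F→R→Q = 8+12+10 = 30 ⇒ 30 days.
Without F→B, B's earliest start moves from 8 to 2.
After: F→R→Q = 8+12+10 = 30 → 30 days.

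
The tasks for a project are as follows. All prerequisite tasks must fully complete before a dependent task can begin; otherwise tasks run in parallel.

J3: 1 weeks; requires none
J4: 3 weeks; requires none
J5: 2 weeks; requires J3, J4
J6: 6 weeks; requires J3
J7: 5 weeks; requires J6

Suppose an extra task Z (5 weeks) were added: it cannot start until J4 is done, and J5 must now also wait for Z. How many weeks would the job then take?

12

Originally the job takes 12 weeks.
With Z inserted, J5 now waits for max(J3, J4, Z).
New critical path: J3→J6→J7 = 1+6+5 = 12 ⇒ 12 weeks.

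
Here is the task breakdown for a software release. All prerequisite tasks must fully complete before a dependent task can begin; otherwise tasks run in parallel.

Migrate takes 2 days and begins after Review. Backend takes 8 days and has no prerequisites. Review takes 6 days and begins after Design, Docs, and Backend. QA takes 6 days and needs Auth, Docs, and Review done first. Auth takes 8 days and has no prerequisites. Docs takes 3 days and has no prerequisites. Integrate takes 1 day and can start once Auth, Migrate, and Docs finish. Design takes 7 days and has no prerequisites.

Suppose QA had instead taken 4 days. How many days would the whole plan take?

Baseline: Backend→Review→QA = 8+6+6 = 20 → 20 days.
QA is on the critical path; changing it to 4 makes that path 18 days.
No other chain overtakes it, so the finish is 18 days.

18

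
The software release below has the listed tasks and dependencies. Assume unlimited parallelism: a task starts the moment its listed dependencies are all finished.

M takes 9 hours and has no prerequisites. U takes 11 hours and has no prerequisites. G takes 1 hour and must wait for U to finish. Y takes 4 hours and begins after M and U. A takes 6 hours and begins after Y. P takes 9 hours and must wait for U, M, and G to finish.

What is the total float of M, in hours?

2

U→G→P = 11+1+9 = 21 sets the makespan at 21 hours.
Longest path through M: 19 hours (earliest finish 9, latest finish 11).
Slack of M = 2 − 0 = 2 hours.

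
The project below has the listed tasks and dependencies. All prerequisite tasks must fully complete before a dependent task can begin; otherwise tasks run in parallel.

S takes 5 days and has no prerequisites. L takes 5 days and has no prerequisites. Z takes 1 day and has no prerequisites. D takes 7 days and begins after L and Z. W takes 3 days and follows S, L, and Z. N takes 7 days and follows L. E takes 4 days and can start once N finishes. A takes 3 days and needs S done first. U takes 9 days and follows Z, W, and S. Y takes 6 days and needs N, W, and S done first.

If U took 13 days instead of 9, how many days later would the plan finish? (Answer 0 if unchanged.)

As given, the longest chain is L→N→Y = 5+7+6 = 18, so the finish is 18 days.
The longest path through U is only 17 days, so U has float 1.
Now S→W→U = 5+3+13 = 21 is longest, so the finish becomes 21 days.
Change in finish: 21 − 18 = +3 days.

3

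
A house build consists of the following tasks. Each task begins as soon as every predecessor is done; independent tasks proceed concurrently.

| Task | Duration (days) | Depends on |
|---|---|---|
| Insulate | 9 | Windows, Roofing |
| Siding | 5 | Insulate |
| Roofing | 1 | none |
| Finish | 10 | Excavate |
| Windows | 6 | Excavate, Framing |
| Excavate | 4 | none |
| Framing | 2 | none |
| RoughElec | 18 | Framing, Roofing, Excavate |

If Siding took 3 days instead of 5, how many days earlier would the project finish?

2

The binding path is Excavate→Windows→Insulate→Siding = 4+6+9+5 = 24; finish at 24 days.
Siding is on the critical path; changing it to 3 makes that path 22 days.
The critical path is still Excavate→Windows→Insulate→Siding; finish is now 22 days.
Change in finish: 22 − 24 = -2 days.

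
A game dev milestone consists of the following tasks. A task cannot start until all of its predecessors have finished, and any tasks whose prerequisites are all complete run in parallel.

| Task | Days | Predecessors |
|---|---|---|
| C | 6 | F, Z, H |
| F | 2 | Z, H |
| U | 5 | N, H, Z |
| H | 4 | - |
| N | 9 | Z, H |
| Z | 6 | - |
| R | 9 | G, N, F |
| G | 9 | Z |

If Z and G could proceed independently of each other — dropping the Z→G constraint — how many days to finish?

Before: longest chain Z→G→R = 6+9+9 = 24, finish 24.
Without Z→G, G's earliest start moves from 6 to 0.
New critical path: Z→N→R = 6+9+9 = 24 ⇒ 24 days.

24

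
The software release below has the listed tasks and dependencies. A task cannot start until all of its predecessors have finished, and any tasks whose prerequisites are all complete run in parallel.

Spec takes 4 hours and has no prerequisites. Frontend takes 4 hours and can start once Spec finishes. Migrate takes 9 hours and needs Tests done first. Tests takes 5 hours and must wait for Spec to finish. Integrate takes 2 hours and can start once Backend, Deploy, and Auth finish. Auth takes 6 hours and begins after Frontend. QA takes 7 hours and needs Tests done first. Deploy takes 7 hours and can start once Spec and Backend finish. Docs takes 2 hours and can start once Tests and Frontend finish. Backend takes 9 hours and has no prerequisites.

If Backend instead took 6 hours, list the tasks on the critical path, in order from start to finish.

Spec, Tests, Migrate

As given, the longest chain is Backend→Deploy→Integrate = 9+7+2 = 18, so the finish is 18 hours.
Backend lies on that path, so at 6 hours the path becomes 15 hours.
New critical path: Spec→Tests→Migrate = 4+5+9 = 18 ⇒ 18 hours.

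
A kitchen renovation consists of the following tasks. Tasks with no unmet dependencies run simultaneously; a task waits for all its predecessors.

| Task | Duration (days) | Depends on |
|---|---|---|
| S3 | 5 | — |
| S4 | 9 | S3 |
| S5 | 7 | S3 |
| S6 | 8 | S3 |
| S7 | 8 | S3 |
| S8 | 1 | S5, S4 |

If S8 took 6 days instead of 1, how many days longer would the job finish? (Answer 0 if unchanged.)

Critical path before the change: S3→S4→S8 = 5+9+1 = 15 giving 15 days.
S8 is on the critical path; changing it to 6 makes that path 20 days.
No other chain overtakes it, so the finish is 20 days.
Change in finish: 20 − 15 = +5 days.

5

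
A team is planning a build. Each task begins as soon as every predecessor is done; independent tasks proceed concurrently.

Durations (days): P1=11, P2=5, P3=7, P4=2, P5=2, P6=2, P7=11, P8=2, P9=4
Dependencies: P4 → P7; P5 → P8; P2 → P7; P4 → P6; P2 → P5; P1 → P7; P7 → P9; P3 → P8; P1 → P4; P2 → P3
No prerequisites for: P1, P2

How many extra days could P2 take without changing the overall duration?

8

P1→P4→P7→P9 = 11+2+11+4 = 28 sets the makespan at 28 days.
Longest path through P2: 20 days (earliest finish 5, latest finish 13).
Float = 28 − 20 = 8.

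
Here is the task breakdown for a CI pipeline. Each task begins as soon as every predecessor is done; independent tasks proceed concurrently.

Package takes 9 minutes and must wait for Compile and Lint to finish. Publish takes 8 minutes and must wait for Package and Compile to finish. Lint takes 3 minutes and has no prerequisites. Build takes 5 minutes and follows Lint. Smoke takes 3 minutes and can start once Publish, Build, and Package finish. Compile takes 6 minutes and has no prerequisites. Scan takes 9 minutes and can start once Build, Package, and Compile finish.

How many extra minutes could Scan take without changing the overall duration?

Compile→Package→Publish→Smoke = 6+9+8+3 = 26 sets the makespan at 26 minutes.
The longest chain containing Scan totals 24 minutes.
Float = 26 − 24 = 2.

2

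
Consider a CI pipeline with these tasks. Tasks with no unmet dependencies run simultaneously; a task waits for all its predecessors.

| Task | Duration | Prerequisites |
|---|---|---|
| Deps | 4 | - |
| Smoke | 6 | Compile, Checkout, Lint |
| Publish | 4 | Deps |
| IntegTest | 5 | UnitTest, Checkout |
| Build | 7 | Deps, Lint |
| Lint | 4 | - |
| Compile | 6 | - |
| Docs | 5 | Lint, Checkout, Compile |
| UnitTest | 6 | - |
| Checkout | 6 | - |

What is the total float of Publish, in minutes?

4

Critical path: Checkout→Smoke = 6+6 = 12, so the finish is 12 minutes.
Publish finishes as early as 8 and must finish by 12.
Slack of Publish = 8 − 4 = 4 minutes.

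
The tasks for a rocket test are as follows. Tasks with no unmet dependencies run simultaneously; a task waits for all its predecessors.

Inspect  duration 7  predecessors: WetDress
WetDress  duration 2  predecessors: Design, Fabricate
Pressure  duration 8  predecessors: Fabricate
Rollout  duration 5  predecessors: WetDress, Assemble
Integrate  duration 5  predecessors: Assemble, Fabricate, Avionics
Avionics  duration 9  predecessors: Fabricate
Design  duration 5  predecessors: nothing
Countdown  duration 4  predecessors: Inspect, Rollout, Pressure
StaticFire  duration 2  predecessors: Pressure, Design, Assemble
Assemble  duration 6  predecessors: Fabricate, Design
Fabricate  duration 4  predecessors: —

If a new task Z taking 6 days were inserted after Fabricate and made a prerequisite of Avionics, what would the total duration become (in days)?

Originally the project takes 20 days.
With Z inserted, Avionics now waits for max(Fabricate, Z).
New critical path: Fabricate→Z→Avionics→Integrate = 4+6+9+5 = 24 ⇒ 24 days.

24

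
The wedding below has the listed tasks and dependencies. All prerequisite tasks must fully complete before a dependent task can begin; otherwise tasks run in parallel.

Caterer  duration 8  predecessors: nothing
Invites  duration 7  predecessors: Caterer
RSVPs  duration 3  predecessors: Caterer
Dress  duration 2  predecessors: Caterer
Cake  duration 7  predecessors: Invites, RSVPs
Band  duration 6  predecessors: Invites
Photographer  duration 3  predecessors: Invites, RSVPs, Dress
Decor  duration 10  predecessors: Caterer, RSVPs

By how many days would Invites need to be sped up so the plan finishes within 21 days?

1

Current finish: 22 days; target: 21.
Invites is on every critical path, so each day cut from Invites cuts the finish by one (this holds down to a finish of 21).
Need 22 − 21 = 1 day off Invites → Invites becomes 6 days, finish becomes 21.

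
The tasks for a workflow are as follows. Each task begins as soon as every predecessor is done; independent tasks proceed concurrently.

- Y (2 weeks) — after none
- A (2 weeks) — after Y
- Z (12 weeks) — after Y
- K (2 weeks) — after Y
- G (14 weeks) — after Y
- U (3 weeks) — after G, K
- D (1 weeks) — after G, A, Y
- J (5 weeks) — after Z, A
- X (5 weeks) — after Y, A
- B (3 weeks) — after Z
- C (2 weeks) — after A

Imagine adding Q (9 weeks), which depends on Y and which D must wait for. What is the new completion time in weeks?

19

Originally the project takes 19 weeks.
With Q inserted, D now waits for max(G, A, Y, Q).
New critical path: Y→Z→J = 2+12+5 = 19 ⇒ 19 weeks.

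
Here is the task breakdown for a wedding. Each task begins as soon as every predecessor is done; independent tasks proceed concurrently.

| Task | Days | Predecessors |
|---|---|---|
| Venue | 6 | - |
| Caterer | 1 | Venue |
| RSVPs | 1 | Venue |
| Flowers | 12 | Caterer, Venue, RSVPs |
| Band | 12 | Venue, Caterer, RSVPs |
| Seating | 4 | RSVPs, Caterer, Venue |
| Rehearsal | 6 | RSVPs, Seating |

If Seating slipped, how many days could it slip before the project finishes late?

Critical path: Venue→Caterer→Flowers = 6+1+12 = 19, so the finish is 19 days.
The longest chain containing Seating totals 17 days.
Float = 19 − 17 = 2.

2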